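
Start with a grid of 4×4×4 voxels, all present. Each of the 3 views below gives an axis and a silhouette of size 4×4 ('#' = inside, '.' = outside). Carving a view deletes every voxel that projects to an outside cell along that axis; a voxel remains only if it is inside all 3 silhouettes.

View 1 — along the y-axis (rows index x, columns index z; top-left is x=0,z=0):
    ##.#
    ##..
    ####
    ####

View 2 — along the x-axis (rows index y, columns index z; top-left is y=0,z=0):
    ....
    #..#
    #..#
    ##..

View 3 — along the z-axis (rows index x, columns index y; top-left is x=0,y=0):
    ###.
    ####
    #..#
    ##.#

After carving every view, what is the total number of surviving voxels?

full grid |V| = 64
step 1: project along y, AND mask (13/16) → |grid| = 52
step 2: project along x, AND mask (6/16) → |grid| = 22
step 3: project along z, AND mask (12/16) → |grid| = 14

14 voxels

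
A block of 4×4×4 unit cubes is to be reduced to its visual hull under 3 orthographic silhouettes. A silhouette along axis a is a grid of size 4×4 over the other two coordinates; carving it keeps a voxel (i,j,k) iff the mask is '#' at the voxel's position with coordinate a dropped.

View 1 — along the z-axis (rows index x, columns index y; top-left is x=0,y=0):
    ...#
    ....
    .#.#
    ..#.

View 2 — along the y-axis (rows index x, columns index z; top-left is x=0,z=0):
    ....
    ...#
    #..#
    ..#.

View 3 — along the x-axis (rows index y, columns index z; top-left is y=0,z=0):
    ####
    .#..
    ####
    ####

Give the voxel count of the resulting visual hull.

start: 4×4×4 = 64 voxels
step 1: project along z, AND mask (4/16) → |grid| = 16
step 2: project along y, AND mask (4/16) → |grid| = 5
step 3: project along x, AND mask (13/16) → |grid| = 3

3 voxels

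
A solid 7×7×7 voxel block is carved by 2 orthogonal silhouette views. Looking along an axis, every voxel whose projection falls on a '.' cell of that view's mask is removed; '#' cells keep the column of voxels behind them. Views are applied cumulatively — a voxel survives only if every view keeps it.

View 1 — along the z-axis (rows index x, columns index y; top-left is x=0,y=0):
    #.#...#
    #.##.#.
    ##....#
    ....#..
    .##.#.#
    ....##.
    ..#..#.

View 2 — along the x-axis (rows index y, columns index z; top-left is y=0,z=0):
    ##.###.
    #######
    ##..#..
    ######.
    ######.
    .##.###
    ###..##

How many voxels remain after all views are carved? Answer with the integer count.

95 voxels

start: 7×7×7 = 343 voxels
[1] z-view keeps 19 columns → grid now 133
[2] x-view keeps 37 columns → grid now 95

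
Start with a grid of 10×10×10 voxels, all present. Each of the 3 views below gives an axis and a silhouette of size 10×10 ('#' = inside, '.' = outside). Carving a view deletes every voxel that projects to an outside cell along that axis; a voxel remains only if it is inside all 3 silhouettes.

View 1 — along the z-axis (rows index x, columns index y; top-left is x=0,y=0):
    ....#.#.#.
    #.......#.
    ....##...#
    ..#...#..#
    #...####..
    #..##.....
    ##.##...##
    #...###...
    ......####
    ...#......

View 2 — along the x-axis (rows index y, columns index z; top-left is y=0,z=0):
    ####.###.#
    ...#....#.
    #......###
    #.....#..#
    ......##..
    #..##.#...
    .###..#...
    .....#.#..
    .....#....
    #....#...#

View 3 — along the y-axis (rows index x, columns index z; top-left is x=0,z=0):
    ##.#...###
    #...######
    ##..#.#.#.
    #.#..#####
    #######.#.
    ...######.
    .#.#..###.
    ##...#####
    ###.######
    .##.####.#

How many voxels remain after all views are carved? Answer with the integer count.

initial block: 10^3 = 1000
  1. axis=2 (XY plane), |mask|=34  ⇒  voxels=340
  2. axis=0 (YZ plane), |mask|=33  ⇒  voxels=119
  3. axis=1 (XZ plane), |mask|=67  ⇒  voxels=78

|visual hull| = 78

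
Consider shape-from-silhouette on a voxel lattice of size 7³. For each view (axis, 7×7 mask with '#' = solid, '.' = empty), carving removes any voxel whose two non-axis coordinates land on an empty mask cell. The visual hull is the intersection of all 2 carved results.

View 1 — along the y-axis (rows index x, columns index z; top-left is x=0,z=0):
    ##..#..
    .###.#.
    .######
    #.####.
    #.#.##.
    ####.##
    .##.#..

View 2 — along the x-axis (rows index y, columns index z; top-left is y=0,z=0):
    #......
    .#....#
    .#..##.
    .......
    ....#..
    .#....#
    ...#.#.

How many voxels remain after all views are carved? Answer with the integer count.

voxel count = 47

initial block: 7^3 = 343
after view 1 [y-axis, 31 of 49 cells solid] → remaining = 217
after view 2 [x-axis, 11 of 49 cells solid] → remaining = 47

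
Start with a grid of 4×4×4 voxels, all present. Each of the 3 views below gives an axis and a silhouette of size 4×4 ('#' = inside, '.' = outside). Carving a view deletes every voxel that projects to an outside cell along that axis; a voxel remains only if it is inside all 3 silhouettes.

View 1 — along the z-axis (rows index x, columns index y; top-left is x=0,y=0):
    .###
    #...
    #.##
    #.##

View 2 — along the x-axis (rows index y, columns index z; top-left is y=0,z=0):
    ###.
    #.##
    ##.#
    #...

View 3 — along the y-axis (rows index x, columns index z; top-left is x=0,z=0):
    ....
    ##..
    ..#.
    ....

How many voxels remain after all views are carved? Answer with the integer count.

before carving: 64 voxels (4×4×4)
  1. axis=2 (XY plane), |mask|=10  ⇒  voxels=40
  2. axis=0 (YZ plane), |mask|=10  ⇒  voxels=24
  3. axis=1 (XZ plane), |mask|=3  ⇒  voxels=3

voxel count = 3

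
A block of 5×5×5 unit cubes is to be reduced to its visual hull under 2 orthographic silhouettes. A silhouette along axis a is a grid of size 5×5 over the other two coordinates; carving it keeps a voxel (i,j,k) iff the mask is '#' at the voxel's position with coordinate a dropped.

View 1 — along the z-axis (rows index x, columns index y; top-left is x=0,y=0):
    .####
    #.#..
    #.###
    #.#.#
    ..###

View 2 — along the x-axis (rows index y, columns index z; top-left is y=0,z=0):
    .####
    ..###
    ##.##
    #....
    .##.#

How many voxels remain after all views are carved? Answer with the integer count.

before carving: 125 voxels (5×5×5)
carve view 1 (along z, XY-mask fill 16/25): 80 voxels remain
carve view 2 (along x, YZ-mask fill 15/25): 50 voxels remain

voxel count = 50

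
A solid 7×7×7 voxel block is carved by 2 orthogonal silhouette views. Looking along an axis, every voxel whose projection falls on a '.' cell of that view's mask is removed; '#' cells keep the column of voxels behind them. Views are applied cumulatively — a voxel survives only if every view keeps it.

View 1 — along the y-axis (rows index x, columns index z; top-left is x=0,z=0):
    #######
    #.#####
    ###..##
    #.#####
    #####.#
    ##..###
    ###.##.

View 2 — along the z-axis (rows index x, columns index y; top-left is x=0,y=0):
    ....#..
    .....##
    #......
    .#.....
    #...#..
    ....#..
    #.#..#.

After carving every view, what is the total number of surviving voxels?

voxel count = 62

start: 7×7×7 = 343 voxels
  1. axis=1 (XZ plane), |mask|=40  ⇒  voxels=280
  2. axis=2 (XY plane), |mask|=11  ⇒  voxels=62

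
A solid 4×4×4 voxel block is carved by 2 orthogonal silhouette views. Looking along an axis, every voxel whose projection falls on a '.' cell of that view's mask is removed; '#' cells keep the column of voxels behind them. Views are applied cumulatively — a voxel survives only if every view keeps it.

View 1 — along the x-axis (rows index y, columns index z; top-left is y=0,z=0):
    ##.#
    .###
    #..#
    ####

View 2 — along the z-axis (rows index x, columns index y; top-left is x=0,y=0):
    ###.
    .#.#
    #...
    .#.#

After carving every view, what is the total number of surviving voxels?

voxel count = 25

initial block: 4^3 = 64
[1] x-view keeps 12 columns → grid now 48
[2] z-view keeps 8 columns → grid now 25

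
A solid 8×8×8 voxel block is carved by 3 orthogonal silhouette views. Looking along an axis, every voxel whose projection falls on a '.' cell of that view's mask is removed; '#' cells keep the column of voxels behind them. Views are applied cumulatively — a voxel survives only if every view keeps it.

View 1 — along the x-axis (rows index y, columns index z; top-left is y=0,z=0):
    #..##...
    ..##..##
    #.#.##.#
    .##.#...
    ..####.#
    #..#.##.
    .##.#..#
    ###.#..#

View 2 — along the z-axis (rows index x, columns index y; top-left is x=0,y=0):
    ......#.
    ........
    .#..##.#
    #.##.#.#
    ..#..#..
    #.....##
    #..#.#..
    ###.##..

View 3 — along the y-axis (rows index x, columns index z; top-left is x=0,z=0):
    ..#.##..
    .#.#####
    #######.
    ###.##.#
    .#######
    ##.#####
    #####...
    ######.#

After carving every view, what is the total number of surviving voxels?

remaining voxels: 78

initial block: 8^3 = 512
V1 x: intersect with YZ mask (33 set) -- 264 left
V2 z: intersect with XY mask (23 set) -- 94 left
V3 y: intersect with XZ mask (48 set) -- 78 left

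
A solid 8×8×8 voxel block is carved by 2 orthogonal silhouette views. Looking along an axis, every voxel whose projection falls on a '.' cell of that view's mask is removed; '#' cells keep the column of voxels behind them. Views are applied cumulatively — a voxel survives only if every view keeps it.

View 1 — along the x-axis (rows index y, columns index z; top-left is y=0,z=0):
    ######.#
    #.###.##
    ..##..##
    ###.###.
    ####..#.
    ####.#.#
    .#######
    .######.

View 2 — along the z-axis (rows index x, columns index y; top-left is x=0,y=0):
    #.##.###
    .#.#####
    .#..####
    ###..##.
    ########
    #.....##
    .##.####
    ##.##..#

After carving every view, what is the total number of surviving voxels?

remaining voxels: 263

initial block: 8^3 = 512
carve view 1 (along x, YZ-mask fill 47/64): 376 voxels remain
carve view 2 (along z, XY-mask fill 44/64): 263 voxels remain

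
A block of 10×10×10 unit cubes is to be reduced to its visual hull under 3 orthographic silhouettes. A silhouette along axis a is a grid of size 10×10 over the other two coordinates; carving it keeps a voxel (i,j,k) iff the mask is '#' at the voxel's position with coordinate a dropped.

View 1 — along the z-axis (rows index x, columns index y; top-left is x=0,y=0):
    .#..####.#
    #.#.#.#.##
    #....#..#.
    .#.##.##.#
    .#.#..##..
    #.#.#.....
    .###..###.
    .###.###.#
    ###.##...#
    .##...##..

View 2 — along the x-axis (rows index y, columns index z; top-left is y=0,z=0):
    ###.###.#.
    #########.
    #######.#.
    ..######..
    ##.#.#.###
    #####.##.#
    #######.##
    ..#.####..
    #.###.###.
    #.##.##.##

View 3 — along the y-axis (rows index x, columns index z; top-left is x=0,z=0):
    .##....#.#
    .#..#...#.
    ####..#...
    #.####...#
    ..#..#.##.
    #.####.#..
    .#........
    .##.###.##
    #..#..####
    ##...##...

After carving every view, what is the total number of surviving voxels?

voxel count = 178

initial block: 10^3 = 1000
  1. axis=2 (XY plane), |mask|=51  ⇒  voxels=510
  2. axis=0 (YZ plane), |mask|=73  ⇒  voxels=379
  3. axis=1 (XZ plane), |mask|=46  ⇒  voxels=178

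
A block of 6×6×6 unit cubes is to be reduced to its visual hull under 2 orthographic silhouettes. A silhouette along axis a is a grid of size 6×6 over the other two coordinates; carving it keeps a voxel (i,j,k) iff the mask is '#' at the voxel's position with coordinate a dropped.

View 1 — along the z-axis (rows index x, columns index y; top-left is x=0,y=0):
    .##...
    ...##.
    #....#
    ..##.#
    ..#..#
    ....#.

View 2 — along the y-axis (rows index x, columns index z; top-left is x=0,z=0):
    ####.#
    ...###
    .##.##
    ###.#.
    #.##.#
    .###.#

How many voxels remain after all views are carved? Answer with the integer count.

remaining voxels: 48

initial block: 6^3 = 216
step 1: project along z, AND mask (12/36) → |grid| = 72
step 2: project along y, AND mask (24/36) → |grid| = 48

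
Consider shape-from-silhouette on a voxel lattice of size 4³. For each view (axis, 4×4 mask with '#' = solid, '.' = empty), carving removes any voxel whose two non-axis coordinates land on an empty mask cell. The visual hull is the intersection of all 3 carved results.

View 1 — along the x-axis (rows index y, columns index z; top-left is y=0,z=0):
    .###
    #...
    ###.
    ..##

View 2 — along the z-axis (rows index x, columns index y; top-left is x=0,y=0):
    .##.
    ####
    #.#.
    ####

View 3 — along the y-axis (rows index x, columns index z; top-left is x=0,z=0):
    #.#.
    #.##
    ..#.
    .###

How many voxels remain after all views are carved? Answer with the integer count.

start: 4×4×4 = 64 voxels
V1 x: intersect with YZ mask (9 set) -- 36 left
V2 z: intersect with XY mask (12 set) -- 28 left
V3 y: intersect with XZ mask (9 set) -- 19 left

19 voxels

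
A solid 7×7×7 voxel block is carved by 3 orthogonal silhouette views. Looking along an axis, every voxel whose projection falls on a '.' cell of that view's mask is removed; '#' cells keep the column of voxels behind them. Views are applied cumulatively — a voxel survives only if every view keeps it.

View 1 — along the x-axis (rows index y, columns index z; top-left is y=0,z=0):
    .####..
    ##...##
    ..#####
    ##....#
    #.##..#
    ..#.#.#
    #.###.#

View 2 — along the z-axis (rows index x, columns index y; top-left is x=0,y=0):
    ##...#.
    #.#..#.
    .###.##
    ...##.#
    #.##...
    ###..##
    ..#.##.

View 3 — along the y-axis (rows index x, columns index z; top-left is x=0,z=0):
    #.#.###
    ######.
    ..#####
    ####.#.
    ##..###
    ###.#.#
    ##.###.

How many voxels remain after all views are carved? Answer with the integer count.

start: 7×7×7 = 343 voxels
step 1: project along x, AND mask (28/49) → |grid| = 196
step 2: project along z, AND mask (25/49) → |grid| = 100
step 3: project along y, AND mask (36/49) → |grid| = 71

|visual hull| = 71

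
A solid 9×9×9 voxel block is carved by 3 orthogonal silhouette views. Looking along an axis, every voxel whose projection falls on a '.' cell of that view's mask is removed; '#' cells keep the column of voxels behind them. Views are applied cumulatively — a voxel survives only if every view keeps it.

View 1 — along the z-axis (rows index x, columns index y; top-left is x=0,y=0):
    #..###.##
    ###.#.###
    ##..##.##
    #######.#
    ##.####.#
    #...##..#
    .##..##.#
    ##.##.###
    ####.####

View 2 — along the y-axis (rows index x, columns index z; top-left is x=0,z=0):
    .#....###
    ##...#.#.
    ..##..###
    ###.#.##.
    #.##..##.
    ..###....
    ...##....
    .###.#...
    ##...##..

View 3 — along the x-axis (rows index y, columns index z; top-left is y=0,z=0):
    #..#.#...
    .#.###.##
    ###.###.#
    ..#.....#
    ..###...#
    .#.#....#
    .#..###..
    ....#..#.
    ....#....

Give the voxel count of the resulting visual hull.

|visual hull| = 86

before carving: 729 voxels (9×9×9)
[1] z-view keeps 58 columns → grid now 522
[2] y-view keeps 37 columns → grid now 247
[3] x-view keeps 32 columns → grid now 86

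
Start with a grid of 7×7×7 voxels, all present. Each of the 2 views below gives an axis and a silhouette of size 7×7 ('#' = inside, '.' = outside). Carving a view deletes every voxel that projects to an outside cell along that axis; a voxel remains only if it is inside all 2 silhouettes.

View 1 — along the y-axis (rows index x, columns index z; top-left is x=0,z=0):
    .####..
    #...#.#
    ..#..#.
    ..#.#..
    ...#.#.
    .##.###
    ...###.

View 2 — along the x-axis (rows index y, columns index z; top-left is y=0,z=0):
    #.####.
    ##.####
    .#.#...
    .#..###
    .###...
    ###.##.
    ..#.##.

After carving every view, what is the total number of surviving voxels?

start: 7×7×7 = 343 voxels
step 1: project along y, AND mask (21/49) → |grid| = 147
step 2: project along x, AND mask (28/49) → |grid| = 90

voxel count = 90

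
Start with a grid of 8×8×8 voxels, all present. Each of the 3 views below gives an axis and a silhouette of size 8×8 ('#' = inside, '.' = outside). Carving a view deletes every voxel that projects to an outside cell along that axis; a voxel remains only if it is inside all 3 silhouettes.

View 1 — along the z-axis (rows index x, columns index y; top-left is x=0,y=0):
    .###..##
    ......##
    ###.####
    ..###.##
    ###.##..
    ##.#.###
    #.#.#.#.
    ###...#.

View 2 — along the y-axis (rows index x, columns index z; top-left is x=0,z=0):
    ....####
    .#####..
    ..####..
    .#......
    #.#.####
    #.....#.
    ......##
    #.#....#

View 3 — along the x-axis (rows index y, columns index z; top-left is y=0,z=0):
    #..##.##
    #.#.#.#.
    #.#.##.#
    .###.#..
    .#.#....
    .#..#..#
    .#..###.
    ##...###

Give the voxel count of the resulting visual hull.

voxel count = 66

before carving: 512 voxels (8×8×8)
[1] z-view keeps 38 columns → grid now 304
[2] y-view keeps 27 columns → grid now 125
[3] x-view keeps 32 columns → grid now 66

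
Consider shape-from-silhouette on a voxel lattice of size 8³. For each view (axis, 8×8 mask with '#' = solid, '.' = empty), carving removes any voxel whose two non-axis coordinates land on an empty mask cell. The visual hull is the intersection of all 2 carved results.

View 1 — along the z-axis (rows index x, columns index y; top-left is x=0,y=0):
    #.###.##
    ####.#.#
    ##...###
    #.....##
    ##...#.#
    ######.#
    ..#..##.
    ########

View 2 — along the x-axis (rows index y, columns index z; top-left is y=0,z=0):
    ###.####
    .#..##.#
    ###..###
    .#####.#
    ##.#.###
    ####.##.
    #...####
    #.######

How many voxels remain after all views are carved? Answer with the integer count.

voxel count = 251

initial block: 8^3 = 512
carve view 1 (along z, XY-mask fill 42/64): 336 voxels remain
carve view 2 (along x, YZ-mask fill 47/64): 251 voxels remain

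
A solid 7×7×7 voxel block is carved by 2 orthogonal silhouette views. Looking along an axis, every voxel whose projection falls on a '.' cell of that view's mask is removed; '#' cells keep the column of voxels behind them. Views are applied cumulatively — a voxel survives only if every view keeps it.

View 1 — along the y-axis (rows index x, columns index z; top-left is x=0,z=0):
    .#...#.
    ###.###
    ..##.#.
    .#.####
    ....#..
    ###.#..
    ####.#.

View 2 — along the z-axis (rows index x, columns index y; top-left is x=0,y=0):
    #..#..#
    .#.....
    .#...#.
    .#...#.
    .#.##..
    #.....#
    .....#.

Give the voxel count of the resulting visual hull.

voxel count = 44

start: 7×7×7 = 343 voxels
  1. axis=1 (XZ plane), |mask|=26  ⇒  voxels=182
  2. axis=2 (XY plane), |mask|=14  ⇒  voxels=44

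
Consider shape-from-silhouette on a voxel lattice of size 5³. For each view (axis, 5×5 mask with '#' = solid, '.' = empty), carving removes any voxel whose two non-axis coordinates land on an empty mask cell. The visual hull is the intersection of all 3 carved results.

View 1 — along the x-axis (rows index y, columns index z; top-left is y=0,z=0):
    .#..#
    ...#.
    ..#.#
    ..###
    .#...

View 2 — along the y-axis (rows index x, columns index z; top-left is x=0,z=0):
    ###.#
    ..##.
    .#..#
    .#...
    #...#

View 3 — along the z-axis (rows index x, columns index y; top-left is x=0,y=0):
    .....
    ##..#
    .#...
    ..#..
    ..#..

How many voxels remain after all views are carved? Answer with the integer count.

full grid |V| = 125
after view 1 [x-axis, 9 of 25 cells solid] → remaining = 45
after view 2 [y-axis, 11 of 25 cells solid] → remaining = 21
after view 3 [z-axis, 6 of 25 cells solid] → remaining = 2

remaining voxels: 2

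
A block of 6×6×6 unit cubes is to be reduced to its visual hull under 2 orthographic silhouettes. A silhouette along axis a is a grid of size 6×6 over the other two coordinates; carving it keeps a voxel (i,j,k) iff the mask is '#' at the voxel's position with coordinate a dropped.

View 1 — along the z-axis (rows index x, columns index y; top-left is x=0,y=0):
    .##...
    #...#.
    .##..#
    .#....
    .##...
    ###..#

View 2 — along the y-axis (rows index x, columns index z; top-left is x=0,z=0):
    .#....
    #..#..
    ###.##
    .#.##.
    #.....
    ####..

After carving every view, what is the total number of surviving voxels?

initial block: 6^3 = 216
V1 z: intersect with XY mask (14 set) -- 84 left
V2 y: intersect with XZ mask (16 set) -- 42 left

|visual hull| = 42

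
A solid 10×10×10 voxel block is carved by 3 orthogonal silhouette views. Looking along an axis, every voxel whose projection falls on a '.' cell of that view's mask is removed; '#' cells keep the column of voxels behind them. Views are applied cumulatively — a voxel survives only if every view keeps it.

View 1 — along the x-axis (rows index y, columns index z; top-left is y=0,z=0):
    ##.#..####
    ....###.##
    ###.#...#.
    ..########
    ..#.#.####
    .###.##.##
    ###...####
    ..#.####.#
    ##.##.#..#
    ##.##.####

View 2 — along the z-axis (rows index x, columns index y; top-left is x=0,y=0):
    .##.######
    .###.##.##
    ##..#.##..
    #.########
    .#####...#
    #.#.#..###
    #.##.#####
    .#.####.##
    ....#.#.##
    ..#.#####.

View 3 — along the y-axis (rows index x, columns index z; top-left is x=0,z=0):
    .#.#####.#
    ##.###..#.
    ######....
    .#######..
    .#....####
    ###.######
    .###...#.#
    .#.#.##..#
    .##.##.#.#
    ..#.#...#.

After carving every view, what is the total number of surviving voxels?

253 voxels

initial block: 10^3 = 1000
[1] x-view keeps 65 columns → grid now 650
[2] z-view keeps 66 columns → grid now 429
[3] y-view keeps 59 columns → grid now 253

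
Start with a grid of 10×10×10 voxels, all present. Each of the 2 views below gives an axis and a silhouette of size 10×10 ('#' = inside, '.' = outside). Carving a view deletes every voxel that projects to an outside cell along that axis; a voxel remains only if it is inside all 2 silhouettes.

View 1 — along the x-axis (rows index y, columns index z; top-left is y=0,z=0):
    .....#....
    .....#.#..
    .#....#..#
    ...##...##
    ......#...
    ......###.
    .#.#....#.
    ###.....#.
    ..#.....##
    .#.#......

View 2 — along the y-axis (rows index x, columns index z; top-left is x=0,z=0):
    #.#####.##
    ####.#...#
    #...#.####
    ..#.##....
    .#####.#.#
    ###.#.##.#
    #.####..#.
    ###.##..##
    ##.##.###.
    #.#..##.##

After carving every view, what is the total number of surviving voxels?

initial block: 10^3 = 1000
V1 x: intersect with YZ mask (26 set) -- 260 left
V2 y: intersect with XZ mask (63 set) -- 155 left

|visual hull| = 155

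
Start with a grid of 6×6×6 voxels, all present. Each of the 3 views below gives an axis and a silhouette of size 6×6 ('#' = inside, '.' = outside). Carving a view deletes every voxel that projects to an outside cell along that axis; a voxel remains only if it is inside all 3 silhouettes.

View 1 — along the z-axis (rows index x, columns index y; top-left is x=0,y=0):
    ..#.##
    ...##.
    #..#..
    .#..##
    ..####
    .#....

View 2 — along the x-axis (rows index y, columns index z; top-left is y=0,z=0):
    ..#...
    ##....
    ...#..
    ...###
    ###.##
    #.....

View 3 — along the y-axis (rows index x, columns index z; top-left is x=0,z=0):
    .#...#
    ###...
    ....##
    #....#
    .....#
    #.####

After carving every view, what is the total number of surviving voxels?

full grid |V| = 216
  1. axis=2 (XY plane), |mask|=15  ⇒  voxels=90
  2. axis=0 (YZ plane), |mask|=13  ⇒  voxels=39
  3. axis=1 (XZ plane), |mask|=15  ⇒  voxels=14

remaining voxels: 14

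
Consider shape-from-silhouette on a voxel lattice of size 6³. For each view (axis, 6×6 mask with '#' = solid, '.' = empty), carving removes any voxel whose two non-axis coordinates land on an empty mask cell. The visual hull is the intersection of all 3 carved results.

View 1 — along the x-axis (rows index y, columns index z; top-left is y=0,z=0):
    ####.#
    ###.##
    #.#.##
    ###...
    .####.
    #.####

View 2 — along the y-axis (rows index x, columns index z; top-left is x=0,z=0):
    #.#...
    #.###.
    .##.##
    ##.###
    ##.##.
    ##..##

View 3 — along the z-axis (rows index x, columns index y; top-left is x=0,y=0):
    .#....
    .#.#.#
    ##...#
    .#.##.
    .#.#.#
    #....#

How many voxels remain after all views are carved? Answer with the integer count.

44 voxels

initial block: 6^3 = 216
[1] x-view keeps 26 columns → grid now 156
[2] y-view keeps 23 columns → grid now 100
[3] z-view keeps 15 columns → grid now 44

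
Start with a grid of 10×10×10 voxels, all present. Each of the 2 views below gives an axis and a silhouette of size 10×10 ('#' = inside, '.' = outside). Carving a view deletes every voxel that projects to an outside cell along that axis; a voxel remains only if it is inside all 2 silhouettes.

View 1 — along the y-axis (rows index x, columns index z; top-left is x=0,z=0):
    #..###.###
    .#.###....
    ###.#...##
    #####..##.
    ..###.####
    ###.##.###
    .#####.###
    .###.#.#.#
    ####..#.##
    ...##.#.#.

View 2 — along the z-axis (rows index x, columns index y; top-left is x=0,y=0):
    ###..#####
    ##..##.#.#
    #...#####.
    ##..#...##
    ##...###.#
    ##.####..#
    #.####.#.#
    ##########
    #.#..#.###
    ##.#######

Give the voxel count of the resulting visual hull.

before carving: 1000 voxels (10×10×10)
after view 1 [y-axis, 64 of 100 cells solid] → remaining = 640
after view 2 [z-axis, 70 of 100 cells solid] → remaining = 443

voxel count = 443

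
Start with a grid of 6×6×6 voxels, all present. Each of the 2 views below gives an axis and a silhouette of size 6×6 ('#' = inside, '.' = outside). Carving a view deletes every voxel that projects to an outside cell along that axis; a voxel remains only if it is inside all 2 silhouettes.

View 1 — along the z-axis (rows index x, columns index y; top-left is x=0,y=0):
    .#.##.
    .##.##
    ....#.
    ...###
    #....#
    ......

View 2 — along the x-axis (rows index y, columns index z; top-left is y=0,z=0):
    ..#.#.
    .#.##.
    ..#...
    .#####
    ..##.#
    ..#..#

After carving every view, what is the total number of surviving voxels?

remaining voxels: 37

initial block: 6^3 = 216
[1] z-view keeps 13 columns → grid now 78
[2] x-view keeps 16 columns → grid now 37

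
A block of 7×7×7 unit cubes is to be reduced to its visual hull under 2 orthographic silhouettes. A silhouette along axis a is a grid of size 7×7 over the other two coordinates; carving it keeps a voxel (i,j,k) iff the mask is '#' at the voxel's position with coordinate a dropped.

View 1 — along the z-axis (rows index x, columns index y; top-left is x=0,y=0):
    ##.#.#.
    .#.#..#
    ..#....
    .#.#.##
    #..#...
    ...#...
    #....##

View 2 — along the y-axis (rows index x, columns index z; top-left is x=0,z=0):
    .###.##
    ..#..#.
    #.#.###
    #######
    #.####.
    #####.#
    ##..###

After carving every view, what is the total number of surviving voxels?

before carving: 343 voxels (7×7×7)
carve view 1 (along z, XY-mask fill 18/49): 126 voxels remain
carve view 2 (along y, XZ-mask fill 35/49): 90 voxels remain

remaining voxels: 90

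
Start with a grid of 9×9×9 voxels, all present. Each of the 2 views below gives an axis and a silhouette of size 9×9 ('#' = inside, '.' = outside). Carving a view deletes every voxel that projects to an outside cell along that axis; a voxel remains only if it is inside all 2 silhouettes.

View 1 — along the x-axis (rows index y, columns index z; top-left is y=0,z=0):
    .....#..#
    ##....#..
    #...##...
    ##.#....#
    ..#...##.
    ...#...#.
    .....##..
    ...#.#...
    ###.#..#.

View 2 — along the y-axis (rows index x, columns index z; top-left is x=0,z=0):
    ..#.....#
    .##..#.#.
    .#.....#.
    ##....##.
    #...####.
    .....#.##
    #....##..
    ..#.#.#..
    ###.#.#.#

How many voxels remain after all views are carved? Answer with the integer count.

remaining voxels: 94

before carving: 729 voxels (9×9×9)
  1. axis=0 (YZ plane), |mask|=26  ⇒  voxels=234
  2. axis=1 (XZ plane), |mask|=32  ⇒  voxels=94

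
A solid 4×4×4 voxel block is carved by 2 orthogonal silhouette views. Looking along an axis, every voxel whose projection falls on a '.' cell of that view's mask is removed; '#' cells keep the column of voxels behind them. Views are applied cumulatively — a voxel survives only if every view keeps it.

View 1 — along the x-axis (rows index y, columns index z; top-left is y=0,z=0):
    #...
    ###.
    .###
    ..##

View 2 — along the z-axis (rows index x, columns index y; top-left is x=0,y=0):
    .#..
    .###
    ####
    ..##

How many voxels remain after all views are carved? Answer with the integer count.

voxel count = 25

before carving: 64 voxels (4×4×4)
  1. axis=0 (YZ plane), |mask|=9  ⇒  voxels=36
  2. axis=2 (XY plane), |mask|=10  ⇒  voxels=25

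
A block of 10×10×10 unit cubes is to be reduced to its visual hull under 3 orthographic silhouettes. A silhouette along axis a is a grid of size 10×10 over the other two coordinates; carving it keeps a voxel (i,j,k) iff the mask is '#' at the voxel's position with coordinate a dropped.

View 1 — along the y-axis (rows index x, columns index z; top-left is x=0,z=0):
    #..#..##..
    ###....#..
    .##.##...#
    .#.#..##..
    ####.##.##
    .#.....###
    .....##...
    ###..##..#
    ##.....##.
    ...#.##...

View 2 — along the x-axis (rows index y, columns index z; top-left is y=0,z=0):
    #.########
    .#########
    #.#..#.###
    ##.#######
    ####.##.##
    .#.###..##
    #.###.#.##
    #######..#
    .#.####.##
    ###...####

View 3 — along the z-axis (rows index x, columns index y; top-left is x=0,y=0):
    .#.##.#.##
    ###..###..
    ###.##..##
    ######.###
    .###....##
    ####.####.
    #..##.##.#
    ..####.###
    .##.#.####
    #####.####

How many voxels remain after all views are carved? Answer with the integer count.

before carving: 1000 voxels (10×10×10)
step 1: project along y, AND mask (44/100) → |grid| = 440
step 2: project along x, AND mask (76/100) → |grid| = 331
step 3: project along z, AND mask (70/100) → |grid| = 225

remaining voxels: 225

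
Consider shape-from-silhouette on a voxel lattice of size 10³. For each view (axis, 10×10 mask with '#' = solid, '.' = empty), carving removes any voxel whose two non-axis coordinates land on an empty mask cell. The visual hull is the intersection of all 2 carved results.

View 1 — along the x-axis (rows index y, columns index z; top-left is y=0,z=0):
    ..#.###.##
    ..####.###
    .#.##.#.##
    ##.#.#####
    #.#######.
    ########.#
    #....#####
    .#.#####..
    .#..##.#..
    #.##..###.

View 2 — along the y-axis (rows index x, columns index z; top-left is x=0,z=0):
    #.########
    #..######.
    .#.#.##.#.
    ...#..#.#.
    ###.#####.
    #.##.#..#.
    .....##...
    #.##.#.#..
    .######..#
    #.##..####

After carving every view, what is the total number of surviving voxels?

before carving: 1000 voxels (10×10×10)
  1. axis=0 (YZ plane), |mask|=66  ⇒  voxels=660
  2. axis=1 (XZ plane), |mask|=58  ⇒  voxels=394

|visual hull| = 394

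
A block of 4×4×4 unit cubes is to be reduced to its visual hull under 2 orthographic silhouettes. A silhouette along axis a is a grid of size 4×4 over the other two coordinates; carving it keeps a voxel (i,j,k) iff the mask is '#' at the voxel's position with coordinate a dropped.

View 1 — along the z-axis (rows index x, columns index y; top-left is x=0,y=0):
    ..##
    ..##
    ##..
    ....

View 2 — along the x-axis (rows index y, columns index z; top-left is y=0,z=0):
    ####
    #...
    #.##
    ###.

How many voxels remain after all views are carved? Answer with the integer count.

before carving: 64 voxels (4×4×4)
after view 1 [z-axis, 6 of 16 cells solid] → remaining = 24
after view 2 [x-axis, 11 of 16 cells solid] → remaining = 17

remaining voxels: 17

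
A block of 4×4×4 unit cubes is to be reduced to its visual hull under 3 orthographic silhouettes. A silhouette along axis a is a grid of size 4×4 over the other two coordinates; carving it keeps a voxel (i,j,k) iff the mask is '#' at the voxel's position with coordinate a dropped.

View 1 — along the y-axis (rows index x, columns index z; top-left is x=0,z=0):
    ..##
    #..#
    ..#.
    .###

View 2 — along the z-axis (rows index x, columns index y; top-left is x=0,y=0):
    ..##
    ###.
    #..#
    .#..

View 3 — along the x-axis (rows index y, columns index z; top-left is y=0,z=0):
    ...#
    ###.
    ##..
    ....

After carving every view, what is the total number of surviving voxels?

start: 4×4×4 = 64 voxels
[1] y-view keeps 8 columns → grid now 32
[2] z-view keeps 8 columns → grid now 15
[3] x-view keeps 6 columns → grid now 5

5 voxels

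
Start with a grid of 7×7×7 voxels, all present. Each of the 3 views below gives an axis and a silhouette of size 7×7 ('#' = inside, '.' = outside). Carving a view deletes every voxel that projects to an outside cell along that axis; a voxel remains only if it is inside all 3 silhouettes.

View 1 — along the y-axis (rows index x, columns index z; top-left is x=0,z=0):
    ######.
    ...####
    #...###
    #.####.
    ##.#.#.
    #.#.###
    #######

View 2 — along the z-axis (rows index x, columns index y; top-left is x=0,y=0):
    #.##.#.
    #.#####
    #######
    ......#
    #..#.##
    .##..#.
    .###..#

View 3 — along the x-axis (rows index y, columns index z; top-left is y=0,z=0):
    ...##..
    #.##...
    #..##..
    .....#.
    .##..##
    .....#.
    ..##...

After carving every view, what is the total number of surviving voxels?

voxel count = 44

start: 7×7×7 = 343 voxels
carve view 1 (along y, XZ-mask fill 35/49): 245 voxels remain
carve view 2 (along z, XY-mask fill 29/49): 140 voxels remain
carve view 3 (along x, YZ-mask fill 16/49): 44 voxels remain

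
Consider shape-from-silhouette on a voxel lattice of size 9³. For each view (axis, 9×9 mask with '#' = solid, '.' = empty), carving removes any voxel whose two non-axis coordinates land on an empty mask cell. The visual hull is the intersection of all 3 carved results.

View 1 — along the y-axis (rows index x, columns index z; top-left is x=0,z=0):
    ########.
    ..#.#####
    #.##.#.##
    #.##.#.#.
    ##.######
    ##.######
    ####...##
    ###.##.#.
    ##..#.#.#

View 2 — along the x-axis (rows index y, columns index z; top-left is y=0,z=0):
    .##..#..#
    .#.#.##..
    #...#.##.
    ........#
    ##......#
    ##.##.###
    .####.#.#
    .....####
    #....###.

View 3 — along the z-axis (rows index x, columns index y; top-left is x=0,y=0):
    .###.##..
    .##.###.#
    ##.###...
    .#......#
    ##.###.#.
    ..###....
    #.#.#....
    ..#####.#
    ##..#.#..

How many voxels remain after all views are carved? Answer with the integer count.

117 voxels

before carving: 729 voxels (9×9×9)
  1. axis=1 (XZ plane), |mask|=58  ⇒  voxels=522
  2. axis=0 (YZ plane), |mask|=37  ⇒  voxels=236
  3. axis=2 (XY plane), |mask|=40  ⇒  voxels=117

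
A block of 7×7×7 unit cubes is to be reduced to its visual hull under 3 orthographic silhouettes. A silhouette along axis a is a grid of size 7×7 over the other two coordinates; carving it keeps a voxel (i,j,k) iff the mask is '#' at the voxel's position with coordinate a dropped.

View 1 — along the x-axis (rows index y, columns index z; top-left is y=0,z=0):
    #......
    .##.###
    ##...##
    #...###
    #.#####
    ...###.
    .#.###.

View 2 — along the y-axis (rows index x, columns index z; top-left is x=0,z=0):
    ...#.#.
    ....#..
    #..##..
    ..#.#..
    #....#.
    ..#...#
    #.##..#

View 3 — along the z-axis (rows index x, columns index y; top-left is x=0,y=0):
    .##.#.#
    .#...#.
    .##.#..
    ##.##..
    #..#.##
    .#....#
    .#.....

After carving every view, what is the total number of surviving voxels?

remaining voxels: 27

full grid |V| = 343
after view 1 [x-axis, 27 of 49 cells solid] → remaining = 189
after view 2 [y-axis, 16 of 49 cells solid] → remaining = 62
after view 3 [z-axis, 20 of 49 cells solid] → remaining = 27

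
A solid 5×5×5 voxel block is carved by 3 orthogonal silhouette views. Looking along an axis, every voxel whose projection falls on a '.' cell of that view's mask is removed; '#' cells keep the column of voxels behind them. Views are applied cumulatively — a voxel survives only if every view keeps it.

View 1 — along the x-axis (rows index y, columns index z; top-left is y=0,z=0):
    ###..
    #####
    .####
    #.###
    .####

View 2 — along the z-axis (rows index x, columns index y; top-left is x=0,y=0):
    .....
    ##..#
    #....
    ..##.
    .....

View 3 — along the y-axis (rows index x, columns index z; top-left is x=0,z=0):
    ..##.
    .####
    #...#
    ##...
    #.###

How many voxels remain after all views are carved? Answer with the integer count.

start: 5×5×5 = 125 voxels
step 1: project along x, AND mask (20/25) → |grid| = 100
step 2: project along z, AND mask (6/25) → |grid| = 23
step 3: project along y, AND mask (14/25) → |grid| = 13

remaining voxels: 13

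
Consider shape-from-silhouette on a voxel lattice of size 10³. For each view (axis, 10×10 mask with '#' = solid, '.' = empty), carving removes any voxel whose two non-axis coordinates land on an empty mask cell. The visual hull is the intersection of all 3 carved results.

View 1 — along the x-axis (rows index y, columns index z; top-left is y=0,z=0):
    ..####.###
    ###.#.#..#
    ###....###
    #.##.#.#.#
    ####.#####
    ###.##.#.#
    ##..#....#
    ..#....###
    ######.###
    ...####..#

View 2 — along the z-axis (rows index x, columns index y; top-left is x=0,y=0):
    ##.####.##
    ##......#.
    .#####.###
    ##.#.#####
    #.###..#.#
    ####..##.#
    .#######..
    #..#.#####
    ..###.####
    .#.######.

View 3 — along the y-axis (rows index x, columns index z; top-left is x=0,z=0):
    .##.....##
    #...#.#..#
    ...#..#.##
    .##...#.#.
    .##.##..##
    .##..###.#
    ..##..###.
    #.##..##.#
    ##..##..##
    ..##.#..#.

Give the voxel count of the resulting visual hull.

before carving: 1000 voxels (10×10×10)
after view 1 [x-axis, 63 of 100 cells solid] → remaining = 630
after view 2 [z-axis, 68 of 100 cells solid] → remaining = 422
after view 3 [y-axis, 49 of 100 cells solid] → remaining = 199

remaining voxels: 199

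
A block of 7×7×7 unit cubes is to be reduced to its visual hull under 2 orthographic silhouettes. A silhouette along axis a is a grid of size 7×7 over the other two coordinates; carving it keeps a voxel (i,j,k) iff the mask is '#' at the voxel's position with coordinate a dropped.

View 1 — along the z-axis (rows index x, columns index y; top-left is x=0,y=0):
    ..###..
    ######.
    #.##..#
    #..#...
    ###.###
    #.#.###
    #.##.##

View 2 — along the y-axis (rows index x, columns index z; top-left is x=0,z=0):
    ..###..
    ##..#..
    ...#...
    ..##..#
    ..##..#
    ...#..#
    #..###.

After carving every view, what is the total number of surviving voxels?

full grid |V| = 343
after view 1 [z-axis, 31 of 49 cells solid] → remaining = 217
after view 2 [y-axis, 19 of 49 cells solid] → remaining = 85

remaining voxels: 85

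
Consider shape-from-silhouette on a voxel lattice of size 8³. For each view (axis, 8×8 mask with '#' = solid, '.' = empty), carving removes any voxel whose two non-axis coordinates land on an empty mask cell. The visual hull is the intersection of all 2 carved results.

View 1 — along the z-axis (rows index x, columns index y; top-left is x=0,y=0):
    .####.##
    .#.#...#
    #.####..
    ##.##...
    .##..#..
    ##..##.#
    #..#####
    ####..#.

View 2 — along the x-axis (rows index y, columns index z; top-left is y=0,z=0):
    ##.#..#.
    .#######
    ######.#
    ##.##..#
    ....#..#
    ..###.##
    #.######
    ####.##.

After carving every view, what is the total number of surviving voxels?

voxel count = 195

before carving: 512 voxels (8×8×8)
V1 z: intersect with XY mask (37 set) -- 296 left
V2 x: intersect with YZ mask (43 set) -- 195 left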